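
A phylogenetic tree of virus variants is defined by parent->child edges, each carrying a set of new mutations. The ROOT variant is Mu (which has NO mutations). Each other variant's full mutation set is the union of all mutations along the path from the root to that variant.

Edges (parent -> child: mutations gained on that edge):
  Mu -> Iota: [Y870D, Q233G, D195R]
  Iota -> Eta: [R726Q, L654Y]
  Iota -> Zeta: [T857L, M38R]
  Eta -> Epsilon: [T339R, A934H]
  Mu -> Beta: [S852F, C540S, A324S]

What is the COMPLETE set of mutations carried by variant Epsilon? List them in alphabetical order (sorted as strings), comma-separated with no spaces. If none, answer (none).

Answer: A934H,D195R,L654Y,Q233G,R726Q,T339R,Y870D

Derivation:
At Mu: gained [] -> total []
At Iota: gained ['Y870D', 'Q233G', 'D195R'] -> total ['D195R', 'Q233G', 'Y870D']
At Eta: gained ['R726Q', 'L654Y'] -> total ['D195R', 'L654Y', 'Q233G', 'R726Q', 'Y870D']
At Epsilon: gained ['T339R', 'A934H'] -> total ['A934H', 'D195R', 'L654Y', 'Q233G', 'R726Q', 'T339R', 'Y870D']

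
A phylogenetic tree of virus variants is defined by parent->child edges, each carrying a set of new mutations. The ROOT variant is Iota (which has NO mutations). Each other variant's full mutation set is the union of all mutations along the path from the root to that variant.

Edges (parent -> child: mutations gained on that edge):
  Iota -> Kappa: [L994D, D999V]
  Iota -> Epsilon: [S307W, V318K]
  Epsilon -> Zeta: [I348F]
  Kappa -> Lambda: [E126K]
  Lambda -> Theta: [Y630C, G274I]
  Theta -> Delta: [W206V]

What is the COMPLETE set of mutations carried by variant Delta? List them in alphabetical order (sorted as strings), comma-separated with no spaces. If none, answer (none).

At Iota: gained [] -> total []
At Kappa: gained ['L994D', 'D999V'] -> total ['D999V', 'L994D']
At Lambda: gained ['E126K'] -> total ['D999V', 'E126K', 'L994D']
At Theta: gained ['Y630C', 'G274I'] -> total ['D999V', 'E126K', 'G274I', 'L994D', 'Y630C']
At Delta: gained ['W206V'] -> total ['D999V', 'E126K', 'G274I', 'L994D', 'W206V', 'Y630C']

Answer: D999V,E126K,G274I,L994D,W206V,Y630C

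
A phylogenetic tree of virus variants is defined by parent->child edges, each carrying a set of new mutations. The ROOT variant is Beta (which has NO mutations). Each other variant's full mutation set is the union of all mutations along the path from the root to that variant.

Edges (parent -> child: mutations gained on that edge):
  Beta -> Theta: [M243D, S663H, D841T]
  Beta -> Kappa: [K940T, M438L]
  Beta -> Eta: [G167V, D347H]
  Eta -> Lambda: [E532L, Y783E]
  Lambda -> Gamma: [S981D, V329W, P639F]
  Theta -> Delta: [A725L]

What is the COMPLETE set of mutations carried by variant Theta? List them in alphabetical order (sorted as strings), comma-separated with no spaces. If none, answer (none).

At Beta: gained [] -> total []
At Theta: gained ['M243D', 'S663H', 'D841T'] -> total ['D841T', 'M243D', 'S663H']

Answer: D841T,M243D,S663H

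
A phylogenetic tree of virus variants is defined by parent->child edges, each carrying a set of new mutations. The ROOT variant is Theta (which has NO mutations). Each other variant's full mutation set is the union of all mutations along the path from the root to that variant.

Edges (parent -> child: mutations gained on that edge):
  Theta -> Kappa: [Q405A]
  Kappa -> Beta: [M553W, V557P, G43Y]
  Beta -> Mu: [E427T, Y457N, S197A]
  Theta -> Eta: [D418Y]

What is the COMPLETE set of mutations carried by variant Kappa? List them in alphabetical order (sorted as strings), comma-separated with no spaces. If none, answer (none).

Answer: Q405A

Derivation:
At Theta: gained [] -> total []
At Kappa: gained ['Q405A'] -> total ['Q405A']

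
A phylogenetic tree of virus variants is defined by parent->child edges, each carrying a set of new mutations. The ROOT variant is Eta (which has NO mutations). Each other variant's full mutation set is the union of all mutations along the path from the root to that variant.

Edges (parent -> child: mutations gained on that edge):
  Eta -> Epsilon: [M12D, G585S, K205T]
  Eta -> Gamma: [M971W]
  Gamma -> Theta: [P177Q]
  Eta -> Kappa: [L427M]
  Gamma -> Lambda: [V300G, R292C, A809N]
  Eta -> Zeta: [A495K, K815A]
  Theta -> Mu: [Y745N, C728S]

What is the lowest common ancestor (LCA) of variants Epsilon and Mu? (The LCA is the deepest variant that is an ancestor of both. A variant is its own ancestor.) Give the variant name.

Answer: Eta

Derivation:
Path from root to Epsilon: Eta -> Epsilon
  ancestors of Epsilon: {Eta, Epsilon}
Path from root to Mu: Eta -> Gamma -> Theta -> Mu
  ancestors of Mu: {Eta, Gamma, Theta, Mu}
Common ancestors: {Eta}
Walk up from Mu: Mu (not in ancestors of Epsilon), Theta (not in ancestors of Epsilon), Gamma (not in ancestors of Epsilon), Eta (in ancestors of Epsilon)
Deepest common ancestor (LCA) = Eta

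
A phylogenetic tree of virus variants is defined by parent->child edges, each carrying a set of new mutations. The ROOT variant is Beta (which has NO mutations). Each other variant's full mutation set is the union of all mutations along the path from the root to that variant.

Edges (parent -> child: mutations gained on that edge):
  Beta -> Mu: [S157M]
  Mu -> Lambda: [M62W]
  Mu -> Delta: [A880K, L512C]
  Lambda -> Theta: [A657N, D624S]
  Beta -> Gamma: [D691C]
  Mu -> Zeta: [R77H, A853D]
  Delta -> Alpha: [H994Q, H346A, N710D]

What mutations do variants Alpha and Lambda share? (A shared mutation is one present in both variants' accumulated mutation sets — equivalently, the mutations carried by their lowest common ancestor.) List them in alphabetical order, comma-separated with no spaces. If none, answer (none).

Answer: S157M

Derivation:
Accumulating mutations along path to Alpha:
  At Beta: gained [] -> total []
  At Mu: gained ['S157M'] -> total ['S157M']
  At Delta: gained ['A880K', 'L512C'] -> total ['A880K', 'L512C', 'S157M']
  At Alpha: gained ['H994Q', 'H346A', 'N710D'] -> total ['A880K', 'H346A', 'H994Q', 'L512C', 'N710D', 'S157M']
Mutations(Alpha) = ['A880K', 'H346A', 'H994Q', 'L512C', 'N710D', 'S157M']
Accumulating mutations along path to Lambda:
  At Beta: gained [] -> total []
  At Mu: gained ['S157M'] -> total ['S157M']
  At Lambda: gained ['M62W'] -> total ['M62W', 'S157M']
Mutations(Lambda) = ['M62W', 'S157M']
Intersection: ['A880K', 'H346A', 'H994Q', 'L512C', 'N710D', 'S157M'] ∩ ['M62W', 'S157M'] = ['S157M']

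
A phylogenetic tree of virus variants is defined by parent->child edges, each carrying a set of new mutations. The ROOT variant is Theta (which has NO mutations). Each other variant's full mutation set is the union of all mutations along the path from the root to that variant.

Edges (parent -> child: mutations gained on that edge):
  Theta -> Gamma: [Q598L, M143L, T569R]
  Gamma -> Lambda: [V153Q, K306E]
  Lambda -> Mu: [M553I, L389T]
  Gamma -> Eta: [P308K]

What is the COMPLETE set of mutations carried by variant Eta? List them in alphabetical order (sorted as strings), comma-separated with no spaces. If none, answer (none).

Answer: M143L,P308K,Q598L,T569R

Derivation:
At Theta: gained [] -> total []
At Gamma: gained ['Q598L', 'M143L', 'T569R'] -> total ['M143L', 'Q598L', 'T569R']
At Eta: gained ['P308K'] -> total ['M143L', 'P308K', 'Q598L', 'T569R']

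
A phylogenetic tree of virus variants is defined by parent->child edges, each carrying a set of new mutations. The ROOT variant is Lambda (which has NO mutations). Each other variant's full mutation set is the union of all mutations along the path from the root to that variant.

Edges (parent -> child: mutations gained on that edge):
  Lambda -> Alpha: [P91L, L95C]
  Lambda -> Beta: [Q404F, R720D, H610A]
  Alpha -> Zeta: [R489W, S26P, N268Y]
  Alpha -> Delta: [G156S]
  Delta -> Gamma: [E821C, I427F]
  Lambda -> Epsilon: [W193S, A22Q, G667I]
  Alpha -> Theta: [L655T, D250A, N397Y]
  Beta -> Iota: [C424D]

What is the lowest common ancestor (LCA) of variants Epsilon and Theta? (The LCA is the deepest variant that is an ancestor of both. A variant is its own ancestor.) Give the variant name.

Answer: Lambda

Derivation:
Path from root to Epsilon: Lambda -> Epsilon
  ancestors of Epsilon: {Lambda, Epsilon}
Path from root to Theta: Lambda -> Alpha -> Theta
  ancestors of Theta: {Lambda, Alpha, Theta}
Common ancestors: {Lambda}
Walk up from Theta: Theta (not in ancestors of Epsilon), Alpha (not in ancestors of Epsilon), Lambda (in ancestors of Epsilon)
Deepest common ancestor (LCA) = Lambda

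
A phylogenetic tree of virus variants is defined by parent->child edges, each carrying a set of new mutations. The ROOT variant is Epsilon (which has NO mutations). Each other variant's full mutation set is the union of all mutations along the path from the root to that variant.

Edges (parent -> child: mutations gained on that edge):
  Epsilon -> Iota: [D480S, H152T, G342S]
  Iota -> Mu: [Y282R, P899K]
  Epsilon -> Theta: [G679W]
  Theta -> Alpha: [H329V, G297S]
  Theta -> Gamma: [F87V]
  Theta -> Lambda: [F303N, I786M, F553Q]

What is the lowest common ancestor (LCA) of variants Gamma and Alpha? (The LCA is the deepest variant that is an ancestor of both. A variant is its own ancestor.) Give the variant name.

Answer: Theta

Derivation:
Path from root to Gamma: Epsilon -> Theta -> Gamma
  ancestors of Gamma: {Epsilon, Theta, Gamma}
Path from root to Alpha: Epsilon -> Theta -> Alpha
  ancestors of Alpha: {Epsilon, Theta, Alpha}
Common ancestors: {Epsilon, Theta}
Walk up from Alpha: Alpha (not in ancestors of Gamma), Theta (in ancestors of Gamma), Epsilon (in ancestors of Gamma)
Deepest common ancestor (LCA) = Theta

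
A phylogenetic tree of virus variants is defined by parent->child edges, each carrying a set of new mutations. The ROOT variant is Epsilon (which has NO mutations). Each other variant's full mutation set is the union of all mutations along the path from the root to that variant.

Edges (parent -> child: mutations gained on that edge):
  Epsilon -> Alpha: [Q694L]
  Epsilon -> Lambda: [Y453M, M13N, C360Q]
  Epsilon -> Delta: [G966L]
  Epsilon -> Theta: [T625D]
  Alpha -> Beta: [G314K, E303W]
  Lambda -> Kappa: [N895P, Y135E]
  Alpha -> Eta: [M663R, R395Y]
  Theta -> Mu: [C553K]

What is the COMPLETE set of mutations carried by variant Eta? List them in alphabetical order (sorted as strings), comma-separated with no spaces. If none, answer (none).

Answer: M663R,Q694L,R395Y

Derivation:
At Epsilon: gained [] -> total []
At Alpha: gained ['Q694L'] -> total ['Q694L']
At Eta: gained ['M663R', 'R395Y'] -> total ['M663R', 'Q694L', 'R395Y']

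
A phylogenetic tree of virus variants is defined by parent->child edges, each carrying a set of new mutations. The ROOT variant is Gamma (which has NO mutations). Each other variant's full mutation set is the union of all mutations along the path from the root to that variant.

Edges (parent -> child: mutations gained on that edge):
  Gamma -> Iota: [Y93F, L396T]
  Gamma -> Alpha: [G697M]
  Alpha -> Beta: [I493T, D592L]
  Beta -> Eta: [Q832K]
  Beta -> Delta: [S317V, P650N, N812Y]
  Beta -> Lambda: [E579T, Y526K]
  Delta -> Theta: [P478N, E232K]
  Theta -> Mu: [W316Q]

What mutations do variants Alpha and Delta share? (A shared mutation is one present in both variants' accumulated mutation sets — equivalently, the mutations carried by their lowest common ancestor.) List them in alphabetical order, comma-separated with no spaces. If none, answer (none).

Answer: G697M

Derivation:
Accumulating mutations along path to Alpha:
  At Gamma: gained [] -> total []
  At Alpha: gained ['G697M'] -> total ['G697M']
Mutations(Alpha) = ['G697M']
Accumulating mutations along path to Delta:
  At Gamma: gained [] -> total []
  At Alpha: gained ['G697M'] -> total ['G697M']
  At Beta: gained ['I493T', 'D592L'] -> total ['D592L', 'G697M', 'I493T']
  At Delta: gained ['S317V', 'P650N', 'N812Y'] -> total ['D592L', 'G697M', 'I493T', 'N812Y', 'P650N', 'S317V']
Mutations(Delta) = ['D592L', 'G697M', 'I493T', 'N812Y', 'P650N', 'S317V']
Intersection: ['G697M'] ∩ ['D592L', 'G697M', 'I493T', 'N812Y', 'P650N', 'S317V'] = ['G697M']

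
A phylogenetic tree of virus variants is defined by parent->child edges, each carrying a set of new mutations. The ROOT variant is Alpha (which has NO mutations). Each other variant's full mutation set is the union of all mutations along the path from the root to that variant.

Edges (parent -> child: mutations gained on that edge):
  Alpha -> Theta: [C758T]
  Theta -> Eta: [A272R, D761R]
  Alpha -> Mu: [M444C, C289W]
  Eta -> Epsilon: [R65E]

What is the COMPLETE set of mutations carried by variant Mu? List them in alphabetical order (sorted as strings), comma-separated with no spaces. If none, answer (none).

Answer: C289W,M444C

Derivation:
At Alpha: gained [] -> total []
At Mu: gained ['M444C', 'C289W'] -> total ['C289W', 'M444C']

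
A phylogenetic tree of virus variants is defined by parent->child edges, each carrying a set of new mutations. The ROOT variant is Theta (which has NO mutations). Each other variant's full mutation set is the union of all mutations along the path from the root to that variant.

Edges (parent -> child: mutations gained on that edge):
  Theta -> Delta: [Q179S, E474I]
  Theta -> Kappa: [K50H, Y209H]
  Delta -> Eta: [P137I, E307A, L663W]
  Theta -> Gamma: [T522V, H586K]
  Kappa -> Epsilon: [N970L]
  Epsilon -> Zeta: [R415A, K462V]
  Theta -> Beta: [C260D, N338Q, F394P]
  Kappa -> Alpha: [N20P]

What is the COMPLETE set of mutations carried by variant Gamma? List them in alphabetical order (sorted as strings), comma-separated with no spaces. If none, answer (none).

At Theta: gained [] -> total []
At Gamma: gained ['T522V', 'H586K'] -> total ['H586K', 'T522V']

Answer: H586K,T522V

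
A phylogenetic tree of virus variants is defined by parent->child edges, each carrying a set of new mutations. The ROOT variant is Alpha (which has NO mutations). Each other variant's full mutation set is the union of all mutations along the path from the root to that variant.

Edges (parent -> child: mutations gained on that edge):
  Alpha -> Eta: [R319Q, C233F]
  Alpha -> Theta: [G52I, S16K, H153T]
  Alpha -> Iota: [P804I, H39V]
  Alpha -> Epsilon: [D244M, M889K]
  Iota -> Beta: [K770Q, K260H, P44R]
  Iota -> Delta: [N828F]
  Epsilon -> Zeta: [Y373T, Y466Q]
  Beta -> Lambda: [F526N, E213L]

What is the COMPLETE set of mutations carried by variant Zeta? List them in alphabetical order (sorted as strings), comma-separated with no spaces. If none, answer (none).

At Alpha: gained [] -> total []
At Epsilon: gained ['D244M', 'M889K'] -> total ['D244M', 'M889K']
At Zeta: gained ['Y373T', 'Y466Q'] -> total ['D244M', 'M889K', 'Y373T', 'Y466Q']

Answer: D244M,M889K,Y373T,Y466Q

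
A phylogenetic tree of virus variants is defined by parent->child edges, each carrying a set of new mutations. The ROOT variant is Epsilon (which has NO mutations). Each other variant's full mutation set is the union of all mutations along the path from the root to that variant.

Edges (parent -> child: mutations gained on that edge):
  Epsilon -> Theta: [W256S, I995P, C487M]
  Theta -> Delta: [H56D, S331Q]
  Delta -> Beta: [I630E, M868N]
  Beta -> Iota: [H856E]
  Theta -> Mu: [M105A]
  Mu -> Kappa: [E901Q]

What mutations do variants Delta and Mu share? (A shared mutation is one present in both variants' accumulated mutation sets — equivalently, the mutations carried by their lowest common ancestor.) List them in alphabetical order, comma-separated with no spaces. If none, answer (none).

Answer: C487M,I995P,W256S

Derivation:
Accumulating mutations along path to Delta:
  At Epsilon: gained [] -> total []
  At Theta: gained ['W256S', 'I995P', 'C487M'] -> total ['C487M', 'I995P', 'W256S']
  At Delta: gained ['H56D', 'S331Q'] -> total ['C487M', 'H56D', 'I995P', 'S331Q', 'W256S']
Mutations(Delta) = ['C487M', 'H56D', 'I995P', 'S331Q', 'W256S']
Accumulating mutations along path to Mu:
  At Epsilon: gained [] -> total []
  At Theta: gained ['W256S', 'I995P', 'C487M'] -> total ['C487M', 'I995P', 'W256S']
  At Mu: gained ['M105A'] -> total ['C487M', 'I995P', 'M105A', 'W256S']
Mutations(Mu) = ['C487M', 'I995P', 'M105A', 'W256S']
Intersection: ['C487M', 'H56D', 'I995P', 'S331Q', 'W256S'] ∩ ['C487M', 'I995P', 'M105A', 'W256S'] = ['C487M', 'I995P', 'W256S']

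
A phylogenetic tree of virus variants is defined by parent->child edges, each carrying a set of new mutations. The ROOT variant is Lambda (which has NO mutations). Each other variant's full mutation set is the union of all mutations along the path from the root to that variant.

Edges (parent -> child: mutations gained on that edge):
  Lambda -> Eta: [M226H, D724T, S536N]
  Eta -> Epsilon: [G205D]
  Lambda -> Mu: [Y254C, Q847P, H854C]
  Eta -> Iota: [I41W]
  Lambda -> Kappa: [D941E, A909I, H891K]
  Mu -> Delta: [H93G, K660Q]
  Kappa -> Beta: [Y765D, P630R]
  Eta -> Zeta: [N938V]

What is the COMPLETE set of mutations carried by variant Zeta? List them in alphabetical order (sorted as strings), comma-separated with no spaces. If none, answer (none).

Answer: D724T,M226H,N938V,S536N

Derivation:
At Lambda: gained [] -> total []
At Eta: gained ['M226H', 'D724T', 'S536N'] -> total ['D724T', 'M226H', 'S536N']
At Zeta: gained ['N938V'] -> total ['D724T', 'M226H', 'N938V', 'S536N']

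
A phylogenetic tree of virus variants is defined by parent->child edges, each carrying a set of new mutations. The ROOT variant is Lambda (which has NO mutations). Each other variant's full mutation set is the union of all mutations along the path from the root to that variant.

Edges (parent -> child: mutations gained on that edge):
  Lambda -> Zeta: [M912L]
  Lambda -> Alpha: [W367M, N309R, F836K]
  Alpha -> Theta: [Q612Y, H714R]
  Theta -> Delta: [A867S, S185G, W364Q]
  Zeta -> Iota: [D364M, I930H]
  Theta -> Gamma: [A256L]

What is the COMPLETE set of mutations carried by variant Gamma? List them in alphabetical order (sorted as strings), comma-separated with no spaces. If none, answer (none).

Answer: A256L,F836K,H714R,N309R,Q612Y,W367M

Derivation:
At Lambda: gained [] -> total []
At Alpha: gained ['W367M', 'N309R', 'F836K'] -> total ['F836K', 'N309R', 'W367M']
At Theta: gained ['Q612Y', 'H714R'] -> total ['F836K', 'H714R', 'N309R', 'Q612Y', 'W367M']
At Gamma: gained ['A256L'] -> total ['A256L', 'F836K', 'H714R', 'N309R', 'Q612Y', 'W367M']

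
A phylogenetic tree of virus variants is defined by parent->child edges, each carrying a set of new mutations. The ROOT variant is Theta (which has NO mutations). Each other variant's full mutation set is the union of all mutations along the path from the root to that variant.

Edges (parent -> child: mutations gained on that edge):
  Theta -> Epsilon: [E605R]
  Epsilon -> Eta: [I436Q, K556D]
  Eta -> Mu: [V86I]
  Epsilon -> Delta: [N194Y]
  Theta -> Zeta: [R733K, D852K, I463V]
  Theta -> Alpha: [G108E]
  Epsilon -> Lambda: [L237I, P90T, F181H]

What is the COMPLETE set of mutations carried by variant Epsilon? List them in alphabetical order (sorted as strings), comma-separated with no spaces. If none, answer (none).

At Theta: gained [] -> total []
At Epsilon: gained ['E605R'] -> total ['E605R']

Answer: E605R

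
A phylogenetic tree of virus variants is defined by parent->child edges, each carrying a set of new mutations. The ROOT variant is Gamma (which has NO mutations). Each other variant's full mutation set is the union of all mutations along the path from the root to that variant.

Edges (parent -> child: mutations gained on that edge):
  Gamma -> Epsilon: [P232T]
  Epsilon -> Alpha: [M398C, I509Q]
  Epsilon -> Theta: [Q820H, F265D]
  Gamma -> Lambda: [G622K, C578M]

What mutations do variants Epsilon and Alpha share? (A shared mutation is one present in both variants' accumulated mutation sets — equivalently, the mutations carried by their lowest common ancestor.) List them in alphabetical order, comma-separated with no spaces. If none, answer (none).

Accumulating mutations along path to Epsilon:
  At Gamma: gained [] -> total []
  At Epsilon: gained ['P232T'] -> total ['P232T']
Mutations(Epsilon) = ['P232T']
Accumulating mutations along path to Alpha:
  At Gamma: gained [] -> total []
  At Epsilon: gained ['P232T'] -> total ['P232T']
  At Alpha: gained ['M398C', 'I509Q'] -> total ['I509Q', 'M398C', 'P232T']
Mutations(Alpha) = ['I509Q', 'M398C', 'P232T']
Intersection: ['P232T'] ∩ ['I509Q', 'M398C', 'P232T'] = ['P232T']

Answer: P232T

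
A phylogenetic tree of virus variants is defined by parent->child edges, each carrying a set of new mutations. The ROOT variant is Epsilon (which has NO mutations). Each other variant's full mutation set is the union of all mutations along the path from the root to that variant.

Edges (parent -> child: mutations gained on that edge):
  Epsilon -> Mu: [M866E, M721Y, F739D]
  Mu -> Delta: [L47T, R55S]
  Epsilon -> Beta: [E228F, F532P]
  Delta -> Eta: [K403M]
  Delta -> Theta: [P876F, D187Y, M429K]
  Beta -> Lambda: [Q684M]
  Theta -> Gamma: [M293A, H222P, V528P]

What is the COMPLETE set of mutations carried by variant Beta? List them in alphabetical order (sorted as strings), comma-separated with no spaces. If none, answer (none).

Answer: E228F,F532P

Derivation:
At Epsilon: gained [] -> total []
At Beta: gained ['E228F', 'F532P'] -> total ['E228F', 'F532P']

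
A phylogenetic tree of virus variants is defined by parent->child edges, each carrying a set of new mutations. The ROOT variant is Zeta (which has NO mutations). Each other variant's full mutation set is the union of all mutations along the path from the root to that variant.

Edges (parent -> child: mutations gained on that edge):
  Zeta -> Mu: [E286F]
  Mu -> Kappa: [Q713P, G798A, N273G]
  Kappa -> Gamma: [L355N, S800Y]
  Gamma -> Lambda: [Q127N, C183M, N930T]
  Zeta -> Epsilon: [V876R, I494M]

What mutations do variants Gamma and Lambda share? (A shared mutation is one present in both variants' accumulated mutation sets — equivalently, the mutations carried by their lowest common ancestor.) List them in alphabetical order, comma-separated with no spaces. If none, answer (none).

Answer: E286F,G798A,L355N,N273G,Q713P,S800Y

Derivation:
Accumulating mutations along path to Gamma:
  At Zeta: gained [] -> total []
  At Mu: gained ['E286F'] -> total ['E286F']
  At Kappa: gained ['Q713P', 'G798A', 'N273G'] -> total ['E286F', 'G798A', 'N273G', 'Q713P']
  At Gamma: gained ['L355N', 'S800Y'] -> total ['E286F', 'G798A', 'L355N', 'N273G', 'Q713P', 'S800Y']
Mutations(Gamma) = ['E286F', 'G798A', 'L355N', 'N273G', 'Q713P', 'S800Y']
Accumulating mutations along path to Lambda:
  At Zeta: gained [] -> total []
  At Mu: gained ['E286F'] -> total ['E286F']
  At Kappa: gained ['Q713P', 'G798A', 'N273G'] -> total ['E286F', 'G798A', 'N273G', 'Q713P']
  At Gamma: gained ['L355N', 'S800Y'] -> total ['E286F', 'G798A', 'L355N', 'N273G', 'Q713P', 'S800Y']
  At Lambda: gained ['Q127N', 'C183M', 'N930T'] -> total ['C183M', 'E286F', 'G798A', 'L355N', 'N273G', 'N930T', 'Q127N', 'Q713P', 'S800Y']
Mutations(Lambda) = ['C183M', 'E286F', 'G798A', 'L355N', 'N273G', 'N930T', 'Q127N', 'Q713P', 'S800Y']
Intersection: ['E286F', 'G798A', 'L355N', 'N273G', 'Q713P', 'S800Y'] ∩ ['C183M', 'E286F', 'G798A', 'L355N', 'N273G', 'N930T', 'Q127N', 'Q713P', 'S800Y'] = ['E286F', 'G798A', 'L355N', 'N273G', 'Q713P', 'S800Y']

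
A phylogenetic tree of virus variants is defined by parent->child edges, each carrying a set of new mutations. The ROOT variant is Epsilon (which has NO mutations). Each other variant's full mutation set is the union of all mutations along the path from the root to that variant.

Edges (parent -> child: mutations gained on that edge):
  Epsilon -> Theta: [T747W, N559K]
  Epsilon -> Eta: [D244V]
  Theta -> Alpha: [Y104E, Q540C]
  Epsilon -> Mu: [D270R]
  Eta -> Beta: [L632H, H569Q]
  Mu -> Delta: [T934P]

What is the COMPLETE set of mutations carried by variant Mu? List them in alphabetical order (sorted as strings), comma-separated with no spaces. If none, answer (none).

At Epsilon: gained [] -> total []
At Mu: gained ['D270R'] -> total ['D270R']

Answer: D270R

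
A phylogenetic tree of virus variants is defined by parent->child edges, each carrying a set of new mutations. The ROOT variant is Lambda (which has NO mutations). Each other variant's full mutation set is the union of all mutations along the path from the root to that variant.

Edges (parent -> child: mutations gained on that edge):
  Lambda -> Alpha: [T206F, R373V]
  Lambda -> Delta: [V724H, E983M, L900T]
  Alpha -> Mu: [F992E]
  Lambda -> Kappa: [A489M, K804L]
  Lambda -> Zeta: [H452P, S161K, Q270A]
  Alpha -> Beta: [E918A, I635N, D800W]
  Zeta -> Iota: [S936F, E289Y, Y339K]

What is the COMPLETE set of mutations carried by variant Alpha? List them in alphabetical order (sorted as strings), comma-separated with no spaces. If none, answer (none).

Answer: R373V,T206F

Derivation:
At Lambda: gained [] -> total []
At Alpha: gained ['T206F', 'R373V'] -> total ['R373V', 'T206F']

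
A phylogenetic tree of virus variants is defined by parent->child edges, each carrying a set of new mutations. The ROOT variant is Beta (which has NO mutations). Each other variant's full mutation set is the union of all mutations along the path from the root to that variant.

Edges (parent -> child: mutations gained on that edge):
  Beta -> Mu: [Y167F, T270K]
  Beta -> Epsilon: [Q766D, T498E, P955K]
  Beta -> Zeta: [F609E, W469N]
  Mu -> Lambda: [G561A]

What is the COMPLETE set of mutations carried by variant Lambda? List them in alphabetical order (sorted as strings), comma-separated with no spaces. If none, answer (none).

At Beta: gained [] -> total []
At Mu: gained ['Y167F', 'T270K'] -> total ['T270K', 'Y167F']
At Lambda: gained ['G561A'] -> total ['G561A', 'T270K', 'Y167F']

Answer: G561A,T270K,Y167F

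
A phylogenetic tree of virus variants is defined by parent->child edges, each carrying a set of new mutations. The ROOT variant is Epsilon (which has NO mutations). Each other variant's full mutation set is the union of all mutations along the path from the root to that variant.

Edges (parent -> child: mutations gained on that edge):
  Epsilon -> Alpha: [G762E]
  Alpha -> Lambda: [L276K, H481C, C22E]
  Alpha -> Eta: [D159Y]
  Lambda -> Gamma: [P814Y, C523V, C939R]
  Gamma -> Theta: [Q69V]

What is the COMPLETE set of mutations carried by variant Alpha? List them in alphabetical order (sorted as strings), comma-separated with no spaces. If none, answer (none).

At Epsilon: gained [] -> total []
At Alpha: gained ['G762E'] -> total ['G762E']

Answer: G762E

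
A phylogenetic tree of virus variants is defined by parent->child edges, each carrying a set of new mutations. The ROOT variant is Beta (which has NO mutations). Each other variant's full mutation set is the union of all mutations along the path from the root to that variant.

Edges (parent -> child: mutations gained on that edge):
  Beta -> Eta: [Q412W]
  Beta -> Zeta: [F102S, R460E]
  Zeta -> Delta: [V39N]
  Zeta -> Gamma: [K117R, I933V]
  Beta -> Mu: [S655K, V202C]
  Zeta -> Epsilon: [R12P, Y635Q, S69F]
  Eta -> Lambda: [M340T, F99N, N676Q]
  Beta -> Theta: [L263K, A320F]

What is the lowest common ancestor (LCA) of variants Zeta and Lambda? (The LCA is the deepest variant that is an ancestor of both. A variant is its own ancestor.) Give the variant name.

Answer: Beta

Derivation:
Path from root to Zeta: Beta -> Zeta
  ancestors of Zeta: {Beta, Zeta}
Path from root to Lambda: Beta -> Eta -> Lambda
  ancestors of Lambda: {Beta, Eta, Lambda}
Common ancestors: {Beta}
Walk up from Lambda: Lambda (not in ancestors of Zeta), Eta (not in ancestors of Zeta), Beta (in ancestors of Zeta)
Deepest common ancestor (LCA) = Beta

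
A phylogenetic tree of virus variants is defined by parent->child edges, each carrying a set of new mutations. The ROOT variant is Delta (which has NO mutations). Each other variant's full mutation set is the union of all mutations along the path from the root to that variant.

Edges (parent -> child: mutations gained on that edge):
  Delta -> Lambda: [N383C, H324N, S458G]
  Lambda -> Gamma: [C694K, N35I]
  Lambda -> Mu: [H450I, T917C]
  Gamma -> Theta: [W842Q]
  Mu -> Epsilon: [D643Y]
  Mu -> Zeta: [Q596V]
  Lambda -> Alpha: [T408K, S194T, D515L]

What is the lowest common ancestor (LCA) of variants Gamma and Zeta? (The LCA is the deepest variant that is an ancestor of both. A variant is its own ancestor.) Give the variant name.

Path from root to Gamma: Delta -> Lambda -> Gamma
  ancestors of Gamma: {Delta, Lambda, Gamma}
Path from root to Zeta: Delta -> Lambda -> Mu -> Zeta
  ancestors of Zeta: {Delta, Lambda, Mu, Zeta}
Common ancestors: {Delta, Lambda}
Walk up from Zeta: Zeta (not in ancestors of Gamma), Mu (not in ancestors of Gamma), Lambda (in ancestors of Gamma), Delta (in ancestors of Gamma)
Deepest common ancestor (LCA) = Lambda

Answer: Lambda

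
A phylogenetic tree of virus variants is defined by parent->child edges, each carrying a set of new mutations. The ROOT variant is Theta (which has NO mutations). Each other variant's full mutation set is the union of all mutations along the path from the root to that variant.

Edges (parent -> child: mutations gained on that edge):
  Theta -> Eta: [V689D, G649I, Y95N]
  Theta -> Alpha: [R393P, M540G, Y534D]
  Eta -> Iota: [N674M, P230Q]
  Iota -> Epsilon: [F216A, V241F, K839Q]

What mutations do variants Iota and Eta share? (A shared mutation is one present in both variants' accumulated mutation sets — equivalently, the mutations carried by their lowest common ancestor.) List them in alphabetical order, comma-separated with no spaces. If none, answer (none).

Accumulating mutations along path to Iota:
  At Theta: gained [] -> total []
  At Eta: gained ['V689D', 'G649I', 'Y95N'] -> total ['G649I', 'V689D', 'Y95N']
  At Iota: gained ['N674M', 'P230Q'] -> total ['G649I', 'N674M', 'P230Q', 'V689D', 'Y95N']
Mutations(Iota) = ['G649I', 'N674M', 'P230Q', 'V689D', 'Y95N']
Accumulating mutations along path to Eta:
  At Theta: gained [] -> total []
  At Eta: gained ['V689D', 'G649I', 'Y95N'] -> total ['G649I', 'V689D', 'Y95N']
Mutations(Eta) = ['G649I', 'V689D', 'Y95N']
Intersection: ['G649I', 'N674M', 'P230Q', 'V689D', 'Y95N'] ∩ ['G649I', 'V689D', 'Y95N'] = ['G649I', 'V689D', 'Y95N']

Answer: G649I,V689D,Y95N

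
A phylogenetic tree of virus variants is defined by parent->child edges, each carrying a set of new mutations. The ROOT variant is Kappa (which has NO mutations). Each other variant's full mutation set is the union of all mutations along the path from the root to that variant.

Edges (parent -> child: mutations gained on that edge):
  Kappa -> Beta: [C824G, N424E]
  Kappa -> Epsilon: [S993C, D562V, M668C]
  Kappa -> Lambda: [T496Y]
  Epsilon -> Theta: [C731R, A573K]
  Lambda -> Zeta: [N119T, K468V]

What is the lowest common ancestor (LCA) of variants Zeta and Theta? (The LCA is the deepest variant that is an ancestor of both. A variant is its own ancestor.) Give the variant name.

Answer: Kappa

Derivation:
Path from root to Zeta: Kappa -> Lambda -> Zeta
  ancestors of Zeta: {Kappa, Lambda, Zeta}
Path from root to Theta: Kappa -> Epsilon -> Theta
  ancestors of Theta: {Kappa, Epsilon, Theta}
Common ancestors: {Kappa}
Walk up from Theta: Theta (not in ancestors of Zeta), Epsilon (not in ancestors of Zeta), Kappa (in ancestors of Zeta)
Deepest common ancestor (LCA) = Kappa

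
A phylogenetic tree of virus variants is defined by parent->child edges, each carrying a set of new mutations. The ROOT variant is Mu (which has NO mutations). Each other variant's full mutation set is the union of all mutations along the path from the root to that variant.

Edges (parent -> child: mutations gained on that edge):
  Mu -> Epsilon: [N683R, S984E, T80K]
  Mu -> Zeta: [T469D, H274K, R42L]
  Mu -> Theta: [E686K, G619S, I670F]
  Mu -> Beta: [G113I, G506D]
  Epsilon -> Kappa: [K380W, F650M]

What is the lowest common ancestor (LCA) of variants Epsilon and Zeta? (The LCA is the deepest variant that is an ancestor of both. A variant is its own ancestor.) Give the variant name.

Path from root to Epsilon: Mu -> Epsilon
  ancestors of Epsilon: {Mu, Epsilon}
Path from root to Zeta: Mu -> Zeta
  ancestors of Zeta: {Mu, Zeta}
Common ancestors: {Mu}
Walk up from Zeta: Zeta (not in ancestors of Epsilon), Mu (in ancestors of Epsilon)
Deepest common ancestor (LCA) = Mu

Answer: Mu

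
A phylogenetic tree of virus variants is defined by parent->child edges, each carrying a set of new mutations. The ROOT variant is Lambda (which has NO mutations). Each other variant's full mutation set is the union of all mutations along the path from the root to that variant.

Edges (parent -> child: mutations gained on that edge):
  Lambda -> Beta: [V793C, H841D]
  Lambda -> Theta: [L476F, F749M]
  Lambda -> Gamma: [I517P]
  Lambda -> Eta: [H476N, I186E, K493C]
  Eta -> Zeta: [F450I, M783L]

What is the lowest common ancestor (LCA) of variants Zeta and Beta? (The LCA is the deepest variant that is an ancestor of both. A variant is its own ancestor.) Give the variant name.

Answer: Lambda

Derivation:
Path from root to Zeta: Lambda -> Eta -> Zeta
  ancestors of Zeta: {Lambda, Eta, Zeta}
Path from root to Beta: Lambda -> Beta
  ancestors of Beta: {Lambda, Beta}
Common ancestors: {Lambda}
Walk up from Beta: Beta (not in ancestors of Zeta), Lambda (in ancestors of Zeta)
Deepest common ancestor (LCA) = Lambda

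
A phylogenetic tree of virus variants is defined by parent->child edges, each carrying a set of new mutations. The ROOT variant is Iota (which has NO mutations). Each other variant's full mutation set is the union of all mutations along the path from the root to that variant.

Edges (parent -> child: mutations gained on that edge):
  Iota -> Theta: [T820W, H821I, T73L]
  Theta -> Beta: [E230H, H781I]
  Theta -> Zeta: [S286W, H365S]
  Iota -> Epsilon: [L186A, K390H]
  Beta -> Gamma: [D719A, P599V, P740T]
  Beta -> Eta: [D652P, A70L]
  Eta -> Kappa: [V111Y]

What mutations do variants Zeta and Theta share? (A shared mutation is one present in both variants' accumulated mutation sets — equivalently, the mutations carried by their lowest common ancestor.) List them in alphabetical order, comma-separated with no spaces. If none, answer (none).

Answer: H821I,T73L,T820W

Derivation:
Accumulating mutations along path to Zeta:
  At Iota: gained [] -> total []
  At Theta: gained ['T820W', 'H821I', 'T73L'] -> total ['H821I', 'T73L', 'T820W']
  At Zeta: gained ['S286W', 'H365S'] -> total ['H365S', 'H821I', 'S286W', 'T73L', 'T820W']
Mutations(Zeta) = ['H365S', 'H821I', 'S286W', 'T73L', 'T820W']
Accumulating mutations along path to Theta:
  At Iota: gained [] -> total []
  At Theta: gained ['T820W', 'H821I', 'T73L'] -> total ['H821I', 'T73L', 'T820W']
Mutations(Theta) = ['H821I', 'T73L', 'T820W']
Intersection: ['H365S', 'H821I', 'S286W', 'T73L', 'T820W'] ∩ ['H821I', 'T73L', 'T820W'] = ['H821I', 'T73L', 'T820W']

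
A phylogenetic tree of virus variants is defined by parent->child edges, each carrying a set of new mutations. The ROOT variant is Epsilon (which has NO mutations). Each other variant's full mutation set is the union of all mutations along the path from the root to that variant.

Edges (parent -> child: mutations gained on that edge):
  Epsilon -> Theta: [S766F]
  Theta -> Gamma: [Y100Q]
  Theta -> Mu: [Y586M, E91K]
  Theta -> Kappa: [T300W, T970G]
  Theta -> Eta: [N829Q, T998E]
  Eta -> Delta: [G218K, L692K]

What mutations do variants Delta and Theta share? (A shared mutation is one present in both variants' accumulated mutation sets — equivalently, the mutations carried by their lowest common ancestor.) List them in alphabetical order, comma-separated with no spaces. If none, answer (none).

Answer: S766F

Derivation:
Accumulating mutations along path to Delta:
  At Epsilon: gained [] -> total []
  At Theta: gained ['S766F'] -> total ['S766F']
  At Eta: gained ['N829Q', 'T998E'] -> total ['N829Q', 'S766F', 'T998E']
  At Delta: gained ['G218K', 'L692K'] -> total ['G218K', 'L692K', 'N829Q', 'S766F', 'T998E']
Mutations(Delta) = ['G218K', 'L692K', 'N829Q', 'S766F', 'T998E']
Accumulating mutations along path to Theta:
  At Epsilon: gained [] -> total []
  At Theta: gained ['S766F'] -> total ['S766F']
Mutations(Theta) = ['S766F']
Intersection: ['G218K', 'L692K', 'N829Q', 'S766F', 'T998E'] ∩ ['S766F'] = ['S766F']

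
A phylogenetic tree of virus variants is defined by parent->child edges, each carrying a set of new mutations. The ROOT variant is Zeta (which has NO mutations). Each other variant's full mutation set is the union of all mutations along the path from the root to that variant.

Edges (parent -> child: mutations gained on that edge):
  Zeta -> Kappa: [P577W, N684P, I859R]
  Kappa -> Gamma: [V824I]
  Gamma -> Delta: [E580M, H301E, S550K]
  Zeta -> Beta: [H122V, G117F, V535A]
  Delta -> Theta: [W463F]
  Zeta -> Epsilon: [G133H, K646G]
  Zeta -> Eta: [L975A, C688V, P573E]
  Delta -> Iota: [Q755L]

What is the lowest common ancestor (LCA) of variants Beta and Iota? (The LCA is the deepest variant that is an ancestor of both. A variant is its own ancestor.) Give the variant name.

Answer: Zeta

Derivation:
Path from root to Beta: Zeta -> Beta
  ancestors of Beta: {Zeta, Beta}
Path from root to Iota: Zeta -> Kappa -> Gamma -> Delta -> Iota
  ancestors of Iota: {Zeta, Kappa, Gamma, Delta, Iota}
Common ancestors: {Zeta}
Walk up from Iota: Iota (not in ancestors of Beta), Delta (not in ancestors of Beta), Gamma (not in ancestors of Beta), Kappa (not in ancestors of Beta), Zeta (in ancestors of Beta)
Deepest common ancestor (LCA) = Zeta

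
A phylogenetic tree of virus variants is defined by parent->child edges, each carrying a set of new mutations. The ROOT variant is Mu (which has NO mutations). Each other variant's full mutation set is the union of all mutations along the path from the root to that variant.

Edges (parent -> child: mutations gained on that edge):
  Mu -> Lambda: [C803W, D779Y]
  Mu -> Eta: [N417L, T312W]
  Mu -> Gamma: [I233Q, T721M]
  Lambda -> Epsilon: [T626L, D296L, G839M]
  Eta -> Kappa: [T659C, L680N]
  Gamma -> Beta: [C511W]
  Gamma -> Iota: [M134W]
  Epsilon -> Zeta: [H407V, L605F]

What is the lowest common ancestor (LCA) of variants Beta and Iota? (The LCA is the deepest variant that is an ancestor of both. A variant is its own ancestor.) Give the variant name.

Answer: Gamma

Derivation:
Path from root to Beta: Mu -> Gamma -> Beta
  ancestors of Beta: {Mu, Gamma, Beta}
Path from root to Iota: Mu -> Gamma -> Iota
  ancestors of Iota: {Mu, Gamma, Iota}
Common ancestors: {Mu, Gamma}
Walk up from Iota: Iota (not in ancestors of Beta), Gamma (in ancestors of Beta), Mu (in ancestors of Beta)
Deepest common ancestor (LCA) = Gamma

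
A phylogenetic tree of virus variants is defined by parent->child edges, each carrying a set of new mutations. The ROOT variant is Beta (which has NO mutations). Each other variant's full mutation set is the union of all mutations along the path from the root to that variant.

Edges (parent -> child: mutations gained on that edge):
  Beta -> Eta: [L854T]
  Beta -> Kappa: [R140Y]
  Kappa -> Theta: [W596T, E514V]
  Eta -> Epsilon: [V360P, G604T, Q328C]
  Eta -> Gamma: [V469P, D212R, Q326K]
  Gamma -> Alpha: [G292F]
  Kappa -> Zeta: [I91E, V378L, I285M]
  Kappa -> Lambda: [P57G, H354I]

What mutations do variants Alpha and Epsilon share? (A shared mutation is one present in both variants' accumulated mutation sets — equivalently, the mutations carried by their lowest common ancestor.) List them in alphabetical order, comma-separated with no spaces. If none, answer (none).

Answer: L854T

Derivation:
Accumulating mutations along path to Alpha:
  At Beta: gained [] -> total []
  At Eta: gained ['L854T'] -> total ['L854T']
  At Gamma: gained ['V469P', 'D212R', 'Q326K'] -> total ['D212R', 'L854T', 'Q326K', 'V469P']
  At Alpha: gained ['G292F'] -> total ['D212R', 'G292F', 'L854T', 'Q326K', 'V469P']
Mutations(Alpha) = ['D212R', 'G292F', 'L854T', 'Q326K', 'V469P']
Accumulating mutations along path to Epsilon:
  At Beta: gained [] -> total []
  At Eta: gained ['L854T'] -> total ['L854T']
  At Epsilon: gained ['V360P', 'G604T', 'Q328C'] -> total ['G604T', 'L854T', 'Q328C', 'V360P']
Mutations(Epsilon) = ['G604T', 'L854T', 'Q328C', 'V360P']
Intersection: ['D212R', 'G292F', 'L854T', 'Q326K', 'V469P'] ∩ ['G604T', 'L854T', 'Q328C', 'V360P'] = ['L854T']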